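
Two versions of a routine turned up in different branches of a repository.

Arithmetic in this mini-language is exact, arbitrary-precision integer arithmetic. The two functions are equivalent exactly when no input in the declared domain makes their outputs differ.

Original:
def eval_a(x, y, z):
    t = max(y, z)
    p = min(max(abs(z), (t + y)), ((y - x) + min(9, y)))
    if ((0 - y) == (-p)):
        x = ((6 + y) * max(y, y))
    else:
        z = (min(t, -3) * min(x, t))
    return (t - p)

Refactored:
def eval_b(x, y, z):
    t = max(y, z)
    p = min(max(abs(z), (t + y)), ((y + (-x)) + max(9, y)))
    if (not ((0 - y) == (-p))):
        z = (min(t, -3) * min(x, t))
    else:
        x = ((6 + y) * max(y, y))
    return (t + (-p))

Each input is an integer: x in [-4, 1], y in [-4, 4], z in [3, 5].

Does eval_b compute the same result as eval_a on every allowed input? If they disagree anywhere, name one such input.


At x=-4, y=-4, z=3: eval_a gives 7, eval_b gives 0.
verdict: not equivalent; witness: x=-4, y=-4, z=3


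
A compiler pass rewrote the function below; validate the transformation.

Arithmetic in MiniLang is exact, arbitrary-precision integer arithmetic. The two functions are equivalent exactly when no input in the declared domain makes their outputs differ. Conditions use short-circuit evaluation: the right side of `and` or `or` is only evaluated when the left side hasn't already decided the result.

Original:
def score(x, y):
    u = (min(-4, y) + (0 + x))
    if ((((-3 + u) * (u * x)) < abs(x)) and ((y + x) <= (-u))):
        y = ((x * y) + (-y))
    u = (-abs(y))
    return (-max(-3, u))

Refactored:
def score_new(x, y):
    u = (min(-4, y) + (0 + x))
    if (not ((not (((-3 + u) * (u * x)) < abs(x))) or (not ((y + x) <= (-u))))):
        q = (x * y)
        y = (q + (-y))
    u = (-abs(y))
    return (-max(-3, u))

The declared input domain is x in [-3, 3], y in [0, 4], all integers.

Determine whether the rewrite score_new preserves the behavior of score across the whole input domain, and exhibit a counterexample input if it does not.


The two are interchangeable: statement counts differ, boolean connective usage differs, local variable names differ, and every declared input agrees.
One worked example (x=-2, y=4) — score: u=-6, then ((((-3 + u) * (u * x)) < abs(x)) and ((y + x) <= (-u))) is true, then y=-12, then u=-12, then returns 3; score_new: u=-6, then (not ((not (((-3 + u) * (u * x)) < abs(x))) or (not ((y + x) <= (-u))))) is true, then q=-8, then y=-12, then u=-12, then returns 3; agreement on 3.
Every one of the 35 inputs gives matching results.
verdict: equivalent


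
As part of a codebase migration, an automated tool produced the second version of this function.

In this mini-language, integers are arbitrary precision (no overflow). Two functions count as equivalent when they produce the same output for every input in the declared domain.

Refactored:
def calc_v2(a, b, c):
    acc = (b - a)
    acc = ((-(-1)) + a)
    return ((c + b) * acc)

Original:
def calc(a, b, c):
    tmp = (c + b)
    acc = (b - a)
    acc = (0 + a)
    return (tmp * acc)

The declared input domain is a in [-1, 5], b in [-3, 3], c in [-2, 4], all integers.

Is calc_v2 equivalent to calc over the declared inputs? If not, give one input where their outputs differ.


The rewrite breaks on a=-1, b=-3, c=-2, where the results are 5 and 0.
calc: tmp becomes -5; next acc becomes -2; next acc becomes -1; next final value 5
calc_v2: acc becomes -2; next acc becomes 0; next final value 0
verdict: not equivalent; witness: a=-1, b=-3, c=-2


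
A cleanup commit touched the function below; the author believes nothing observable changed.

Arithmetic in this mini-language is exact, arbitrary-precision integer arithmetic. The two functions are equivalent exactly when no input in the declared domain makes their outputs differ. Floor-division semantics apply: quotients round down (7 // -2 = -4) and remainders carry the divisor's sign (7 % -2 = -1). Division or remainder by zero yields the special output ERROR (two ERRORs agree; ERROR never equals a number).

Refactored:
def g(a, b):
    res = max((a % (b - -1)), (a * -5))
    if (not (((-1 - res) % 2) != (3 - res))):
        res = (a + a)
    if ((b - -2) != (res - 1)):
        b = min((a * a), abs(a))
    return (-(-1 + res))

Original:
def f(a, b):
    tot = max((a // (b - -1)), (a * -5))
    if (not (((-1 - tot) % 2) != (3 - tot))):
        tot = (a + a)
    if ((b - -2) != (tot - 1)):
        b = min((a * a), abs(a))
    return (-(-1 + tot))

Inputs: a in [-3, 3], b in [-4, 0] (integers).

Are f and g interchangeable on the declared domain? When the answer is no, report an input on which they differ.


Not equivalent: a=1, b=-4 separates them (2 vs 3).
f: tot becomes -1; next (not (((-1 - tot) % 2) != (3 - tot))) evaluates to false; next ((b - -2) != (tot - 1)) evaluates to false; next final value 2
g: res becomes -2; next (not (((-1 - res) % 2) != (3 - res))) evaluates to false; next ((b - -2) != (res - 1)) evaluates to true; next b becomes 1; next final value 3
verdict: not equivalent; witness: a=1, b=-4


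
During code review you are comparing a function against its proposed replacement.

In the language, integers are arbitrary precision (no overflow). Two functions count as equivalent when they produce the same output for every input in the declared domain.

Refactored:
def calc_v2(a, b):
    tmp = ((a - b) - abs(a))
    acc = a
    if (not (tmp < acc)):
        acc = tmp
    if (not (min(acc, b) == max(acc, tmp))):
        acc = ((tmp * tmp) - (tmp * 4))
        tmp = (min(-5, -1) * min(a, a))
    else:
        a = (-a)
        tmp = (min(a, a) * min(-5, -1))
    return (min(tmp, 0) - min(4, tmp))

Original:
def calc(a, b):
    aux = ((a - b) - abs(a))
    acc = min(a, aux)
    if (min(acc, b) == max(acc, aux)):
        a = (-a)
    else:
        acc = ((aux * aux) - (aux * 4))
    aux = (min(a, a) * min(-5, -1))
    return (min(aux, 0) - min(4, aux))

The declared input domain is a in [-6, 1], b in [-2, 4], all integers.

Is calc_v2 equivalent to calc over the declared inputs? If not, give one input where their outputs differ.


a=1, b=0 yields -4 from calc but 0 from calc_v2.
verdict: not equivalent; witness: a=1, b=0


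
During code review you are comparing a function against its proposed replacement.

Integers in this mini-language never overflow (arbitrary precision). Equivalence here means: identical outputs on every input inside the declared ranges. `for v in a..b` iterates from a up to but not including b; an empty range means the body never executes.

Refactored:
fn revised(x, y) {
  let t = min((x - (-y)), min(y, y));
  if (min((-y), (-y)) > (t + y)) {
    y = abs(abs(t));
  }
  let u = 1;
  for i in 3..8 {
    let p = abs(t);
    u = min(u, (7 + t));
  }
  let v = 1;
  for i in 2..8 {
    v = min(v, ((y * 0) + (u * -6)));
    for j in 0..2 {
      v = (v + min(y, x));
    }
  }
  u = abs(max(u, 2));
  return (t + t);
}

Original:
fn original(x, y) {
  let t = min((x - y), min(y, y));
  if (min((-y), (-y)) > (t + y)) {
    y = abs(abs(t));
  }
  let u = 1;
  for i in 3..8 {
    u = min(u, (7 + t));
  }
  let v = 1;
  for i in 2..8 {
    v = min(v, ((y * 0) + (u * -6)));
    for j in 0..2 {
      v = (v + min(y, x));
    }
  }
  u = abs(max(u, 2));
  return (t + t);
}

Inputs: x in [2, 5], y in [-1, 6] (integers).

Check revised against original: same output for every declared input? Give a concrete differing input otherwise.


Take x=2, y=2.
original: t=0, then (min((-y), (-y)) > (t + y)) is false, then u=1, then (i=3), then u=1, then (i=4), then u=1, then (i=5), then u=1, then (i=6), then u=1, then (i=7), then u=1, then v=1, then (i=2), then v=-6, then (j=0), then v=-4, then (j=1), then v=-2, then (i=3), then v=-6, then (j=0), then v=-4, then (j=1), then v=-2, then (i=4), then v=-6, then (j=0), then v=-4, then (j=1), then v=-2, then (i=5), then v=-6, then (j=0), then v=-4, then (j=1), then v=-2, then (i=6), then v=-6, then (j=0), then v=-4, then (j=1), then v=-2, then (i=7), then v=-6, then (j=0), then v=-4, then (j=1), then v=-2, then u=2, then returns 0
revised: t=2, then (min((-y), (-y)) > (t + y)) is false, then u=1, then (i=3), then p=2, then u=1, then (i=4), then p=2, then u=1, then (i=5), then p=2, then u=1, then (i=6), then p=2, then u=1, then (i=7), then p=2, then u=1, then v=1, then (i=2), then v=-6, then (j=0), then v=-4, then (j=1), then v=-2, then (i=3), then v=-6, then (j=0), then v=-4, then (j=1), then v=-2, then (i=4), then v=-6, then (j=0), then v=-4, then (j=1), then v=-2, then (i=5), then v=-6, then (j=0), then v=-4, then (j=1), then v=-2, then (i=6), then v=-6, then (j=0), then v=-4, then (j=1), then v=-2, then (i=7), then v=-6, then (j=0), then v=-4, then (j=1), then v=-2, then u=2, then returns 4
0 against 4: the behavior changed.
verdict: not equivalent; witness: x=2, y=2


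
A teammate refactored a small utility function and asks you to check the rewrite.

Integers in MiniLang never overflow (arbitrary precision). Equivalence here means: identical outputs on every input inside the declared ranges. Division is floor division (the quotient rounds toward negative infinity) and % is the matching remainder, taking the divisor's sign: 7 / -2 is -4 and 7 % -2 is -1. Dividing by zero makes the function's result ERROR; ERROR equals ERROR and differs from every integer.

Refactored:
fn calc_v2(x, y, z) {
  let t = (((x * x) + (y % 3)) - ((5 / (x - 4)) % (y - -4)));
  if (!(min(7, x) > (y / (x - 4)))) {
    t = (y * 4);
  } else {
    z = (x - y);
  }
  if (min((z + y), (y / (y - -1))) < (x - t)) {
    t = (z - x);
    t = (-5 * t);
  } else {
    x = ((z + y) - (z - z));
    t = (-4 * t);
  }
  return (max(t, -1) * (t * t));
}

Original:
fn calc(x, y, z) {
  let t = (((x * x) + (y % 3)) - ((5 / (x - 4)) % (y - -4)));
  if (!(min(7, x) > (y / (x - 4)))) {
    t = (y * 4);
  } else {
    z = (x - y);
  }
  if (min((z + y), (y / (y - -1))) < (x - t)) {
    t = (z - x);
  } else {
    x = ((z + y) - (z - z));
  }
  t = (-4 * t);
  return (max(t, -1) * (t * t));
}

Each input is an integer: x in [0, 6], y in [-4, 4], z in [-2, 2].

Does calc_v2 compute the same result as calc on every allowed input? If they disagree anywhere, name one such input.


Not equivalent: x=0, y=-3, z=-2 separates them (512 vs 1000).
calc: t=0, then (!(min(7, x) > (y / (x - 4)))) is true, then t=-12, then (min((z + y), (y / (y - -1))) < (x - t)) is true, then t=-2, then t=8, then returns 512
calc_v2: t=0, then (!(min(7, x) > (y / (x - 4)))) is true, then t=-12, then (min((z + y), (y / (y - -1))) < (x - t)) is true, then t=-2, then t=10, then returns 1000
verdict: not equivalent; witness: x=0, y=-3, z=-2


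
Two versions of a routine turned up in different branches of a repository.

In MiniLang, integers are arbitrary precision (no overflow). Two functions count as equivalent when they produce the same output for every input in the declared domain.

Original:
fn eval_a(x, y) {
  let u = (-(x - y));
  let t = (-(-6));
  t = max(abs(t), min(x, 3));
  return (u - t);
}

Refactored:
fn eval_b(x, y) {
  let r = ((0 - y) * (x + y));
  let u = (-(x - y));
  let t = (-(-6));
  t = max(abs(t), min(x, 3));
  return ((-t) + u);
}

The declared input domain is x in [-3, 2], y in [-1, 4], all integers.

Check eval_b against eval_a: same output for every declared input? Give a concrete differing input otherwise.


The two are interchangeable: arithmetic usage differs, statement counts differ, local variable names differ, constant usage differs, and every declared input agrees.
As a probe, take x=-1, y=4: eval_a runs u becomes 5; next t becomes 6; next t becomes 6; next final value -1; eval_b runs r becomes -12; next u becomes 5; next t becomes 6; next t becomes 6; next final value -1; both end at -1.
Sweeping the whole domain (36 inputs) finds no disagreement.
verdict: equivalent


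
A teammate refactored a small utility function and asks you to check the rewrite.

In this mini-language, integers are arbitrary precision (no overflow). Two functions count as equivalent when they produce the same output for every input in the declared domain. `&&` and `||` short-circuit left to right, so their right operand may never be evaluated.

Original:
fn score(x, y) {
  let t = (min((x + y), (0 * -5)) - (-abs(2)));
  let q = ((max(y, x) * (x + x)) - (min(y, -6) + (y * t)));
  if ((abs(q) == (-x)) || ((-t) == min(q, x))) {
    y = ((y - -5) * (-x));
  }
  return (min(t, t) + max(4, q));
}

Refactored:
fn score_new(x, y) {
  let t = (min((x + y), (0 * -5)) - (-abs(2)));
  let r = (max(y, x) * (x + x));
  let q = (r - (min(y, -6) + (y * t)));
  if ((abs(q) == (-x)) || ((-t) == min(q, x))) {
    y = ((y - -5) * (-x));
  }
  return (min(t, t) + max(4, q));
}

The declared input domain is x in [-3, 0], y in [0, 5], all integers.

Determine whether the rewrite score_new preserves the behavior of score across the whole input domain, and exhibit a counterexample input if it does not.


Reading the diff, among the changes: local variable names differ; also statement counts differ.
As a probe, take x=-1, y=1: score runs t=2, then q=2, then ((abs(q) == (-x)) || ((-t) == min(q, x))) is false, then returns 6; score_new runs t=2, then r=-2, then q=2, then ((abs(q) == (-x)) || ((-t) == min(q, x))) is false, then returns 6; both end at 6.
Across all 24 domain points the two functions coincide.
verdict: equivalent


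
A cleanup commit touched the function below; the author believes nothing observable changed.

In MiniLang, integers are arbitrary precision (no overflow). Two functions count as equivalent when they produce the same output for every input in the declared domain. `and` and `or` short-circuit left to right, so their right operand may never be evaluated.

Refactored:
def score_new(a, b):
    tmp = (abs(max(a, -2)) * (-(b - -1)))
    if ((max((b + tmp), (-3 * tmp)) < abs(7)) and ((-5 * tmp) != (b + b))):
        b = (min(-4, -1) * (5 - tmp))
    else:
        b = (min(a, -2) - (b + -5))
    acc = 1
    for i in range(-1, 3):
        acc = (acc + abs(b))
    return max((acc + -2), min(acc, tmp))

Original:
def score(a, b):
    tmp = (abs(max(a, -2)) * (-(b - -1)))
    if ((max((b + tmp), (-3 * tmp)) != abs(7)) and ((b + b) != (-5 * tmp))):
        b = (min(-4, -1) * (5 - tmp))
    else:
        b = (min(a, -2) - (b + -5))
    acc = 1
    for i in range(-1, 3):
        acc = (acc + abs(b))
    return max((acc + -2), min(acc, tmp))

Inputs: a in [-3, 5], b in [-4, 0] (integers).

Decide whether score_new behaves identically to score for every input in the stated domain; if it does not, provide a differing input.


Consider the input a=3, b=0.
score: tmp=-3, then ((max((b + tmp), (-3 * tmp)) != abs(7)) and ((b + b) != (-5 * tmp))) is true, then b=-32, then acc=1, then (i=-1), then acc=33, then (i=0), then acc=65, then (i=1), then acc=97, then (i=2), then acc=129, then returns 127
score_new: tmp=-3, then ((max((b + tmp), (-3 * tmp)) < abs(7)) and ((-5 * tmp) != (b + b))) is false, then b=3, then acc=1, then (i=-1), then acc=4, then (i=0), then acc=7, then (i=1), then acc=10, then (i=2), then acc=13, then returns 11
127 and 11 differ, so these are not the same function on this domain.
verdict: not equivalent; witness: a=3, b=0


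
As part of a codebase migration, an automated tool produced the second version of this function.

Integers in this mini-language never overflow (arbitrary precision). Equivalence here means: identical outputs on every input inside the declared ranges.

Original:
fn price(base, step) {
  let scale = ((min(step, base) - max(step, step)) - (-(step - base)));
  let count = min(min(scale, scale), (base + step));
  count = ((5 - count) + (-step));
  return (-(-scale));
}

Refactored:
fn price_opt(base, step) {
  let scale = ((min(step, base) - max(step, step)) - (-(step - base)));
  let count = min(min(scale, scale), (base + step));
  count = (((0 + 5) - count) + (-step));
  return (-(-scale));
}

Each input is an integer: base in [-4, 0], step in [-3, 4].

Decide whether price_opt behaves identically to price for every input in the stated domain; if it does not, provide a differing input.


The two versions differ — the changes include constant usage differs; and arithmetic usage differs.
Spot check at base=-1, step=2 — price: scale := 0 | count := 0 | count := 3 | result 0. price_opt: scale := 0 | count := 0 | count := 3 | result 0. Both give 0.
Every one of the 40 inputs gives matching results.
verdict: equivalent


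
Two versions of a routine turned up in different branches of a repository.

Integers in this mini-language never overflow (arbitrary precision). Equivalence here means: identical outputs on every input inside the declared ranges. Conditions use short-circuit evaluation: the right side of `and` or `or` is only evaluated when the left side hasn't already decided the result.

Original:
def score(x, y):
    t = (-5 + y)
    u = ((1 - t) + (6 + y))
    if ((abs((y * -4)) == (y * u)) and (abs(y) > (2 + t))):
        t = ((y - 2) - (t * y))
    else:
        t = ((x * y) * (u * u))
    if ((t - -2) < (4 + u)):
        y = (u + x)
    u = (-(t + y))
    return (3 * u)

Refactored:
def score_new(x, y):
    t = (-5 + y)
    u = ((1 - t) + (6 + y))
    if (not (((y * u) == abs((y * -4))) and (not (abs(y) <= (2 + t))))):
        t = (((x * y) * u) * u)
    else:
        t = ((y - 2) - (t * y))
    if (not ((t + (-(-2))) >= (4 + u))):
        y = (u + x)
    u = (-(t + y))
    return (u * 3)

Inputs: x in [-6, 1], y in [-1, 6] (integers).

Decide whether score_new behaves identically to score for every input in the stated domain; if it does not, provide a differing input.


The two are interchangeable: arithmetic usage differs; comparison usage differs; boolean connective usage differs, and every declared input agrees.
Tracing x=-5, y=3: score: t=-2, then u=12, then ((abs((y * -4)) == (y * u)) and (abs(y) > (2 + t))) is false, then t=-2160, then ((t - -2) < (4 + u)) is true, then y=7, then u=2153, then returns 6459 | score_new: t=-2, then u=12, then (not (((y * u) == abs((y * -4))) and (not (abs(y) <= (2 + t))))) is true, then t=-2160, then (not ((t + (-(-2))) >= (4 + u))) is true, then y=7, then u=2153, then returns 6459 — matching result 6459.
An exhaustive pass over the 64 declared inputs shows identical outputs.
verdict: equivalent


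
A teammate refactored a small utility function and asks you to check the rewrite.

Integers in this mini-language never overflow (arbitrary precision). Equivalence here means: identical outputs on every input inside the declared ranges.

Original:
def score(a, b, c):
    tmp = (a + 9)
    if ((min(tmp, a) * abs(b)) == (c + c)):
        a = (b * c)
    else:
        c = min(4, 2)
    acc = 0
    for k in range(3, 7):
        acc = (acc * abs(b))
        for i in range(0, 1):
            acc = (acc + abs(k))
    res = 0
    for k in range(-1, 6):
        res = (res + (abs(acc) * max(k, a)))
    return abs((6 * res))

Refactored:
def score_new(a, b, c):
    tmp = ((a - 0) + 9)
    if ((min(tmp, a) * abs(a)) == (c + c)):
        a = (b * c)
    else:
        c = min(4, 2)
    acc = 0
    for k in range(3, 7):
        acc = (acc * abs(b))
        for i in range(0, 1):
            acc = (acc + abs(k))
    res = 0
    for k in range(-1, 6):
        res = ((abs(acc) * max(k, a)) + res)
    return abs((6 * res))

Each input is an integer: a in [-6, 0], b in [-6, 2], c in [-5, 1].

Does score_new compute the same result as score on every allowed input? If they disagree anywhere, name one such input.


Not equivalent: a=-6, b=-1, c=-3 separates them (2592 vs 1512).
score: tmp = 3; ((min(tmp, a) * abs(b)) == (c + c)) -> true; a = 3; acc = 0; [k=3]; acc = 0; [i=0]; acc = 3; [k=4]; acc = 3; [i=0]; acc = 7; [k=5]; acc = 7; [i=0]; acc = 12; [k=6]; acc = 12; [i=0]; acc = 18; res = 0; [k=-1]; res = 54; [k=0]; res = 108; [k=1]; res = 162; [k=2]; res = 216; [k=3]; res = 270; [k=4]; res = 342; [k=5]; res = 432; return 2592
score_new: tmp = 3; ((min(tmp, a) * abs(a)) == (c + c)) -> false; c = 2; acc = 0; [k=3]; acc = 0; [i=0]; acc = 3; [k=4]; acc = 3; [i=0]; acc = 7; [k=5]; acc = 7; [i=0]; acc = 12; [k=6]; acc = 12; [i=0]; acc = 18; res = 0; [k=-1]; res = -18; [k=0]; res = -18; [k=1]; res = 0; [k=2]; res = 36; [k=3]; res = 90; [k=4]; res = 162; [k=5]; res = 252; return 1512
verdict: not equivalent; witness: a=-6, b=-1, c=-3


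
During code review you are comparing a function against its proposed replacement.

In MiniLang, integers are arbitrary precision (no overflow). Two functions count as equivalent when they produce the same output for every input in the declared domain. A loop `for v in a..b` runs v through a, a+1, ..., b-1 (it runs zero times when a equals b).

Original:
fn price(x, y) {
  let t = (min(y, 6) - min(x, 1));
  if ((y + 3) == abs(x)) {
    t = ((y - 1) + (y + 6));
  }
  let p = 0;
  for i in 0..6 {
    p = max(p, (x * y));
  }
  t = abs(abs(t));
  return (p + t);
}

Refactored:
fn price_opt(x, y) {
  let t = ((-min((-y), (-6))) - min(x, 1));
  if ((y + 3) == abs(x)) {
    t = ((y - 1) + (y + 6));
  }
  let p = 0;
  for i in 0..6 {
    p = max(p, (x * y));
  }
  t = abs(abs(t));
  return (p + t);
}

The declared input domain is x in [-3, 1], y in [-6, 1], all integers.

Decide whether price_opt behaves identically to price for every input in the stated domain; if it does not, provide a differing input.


Take x=-3, y=-6.
price: t becomes -3; next ((y + 3) == abs(x)) evaluates to false; next p becomes 0; next at i=0:; next p becomes 18; next at i=1:; next p becomes 18; next at i=2:; next p becomes 18; next at i=3:; next p becomes 18; next at i=4:; next p becomes 18; next at i=5:; next p becomes 18; next t becomes 3; next final value 21
price_opt: t becomes 9; next ((y + 3) == abs(x)) evaluates to false; next p becomes 0; next at i=0:; next p becomes 18; next at i=1:; next p becomes 18; next at i=2:; next p becomes 18; next at i=3:; next p becomes 18; next at i=4:; next p becomes 18; next at i=5:; next p becomes 18; next t becomes 9; next final value 27
21 vs 27 — the two versions disagree here.
verdict: not equivalent; witness: x=-3, y=-6


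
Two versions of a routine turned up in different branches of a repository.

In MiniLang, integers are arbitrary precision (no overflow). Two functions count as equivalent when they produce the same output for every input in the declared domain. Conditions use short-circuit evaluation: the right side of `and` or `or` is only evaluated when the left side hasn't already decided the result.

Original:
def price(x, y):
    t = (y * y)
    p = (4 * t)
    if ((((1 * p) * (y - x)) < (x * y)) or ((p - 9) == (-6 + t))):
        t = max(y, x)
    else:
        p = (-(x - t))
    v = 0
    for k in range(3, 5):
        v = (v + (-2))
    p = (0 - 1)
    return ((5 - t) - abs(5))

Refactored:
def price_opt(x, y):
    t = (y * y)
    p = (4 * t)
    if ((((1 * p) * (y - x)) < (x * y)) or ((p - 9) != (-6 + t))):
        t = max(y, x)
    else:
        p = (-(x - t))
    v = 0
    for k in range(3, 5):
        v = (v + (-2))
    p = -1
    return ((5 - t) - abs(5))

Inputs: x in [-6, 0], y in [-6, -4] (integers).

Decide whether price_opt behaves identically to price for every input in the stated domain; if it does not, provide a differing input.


Input x=-6, y=-5: -25 from price versus 5 from price_opt.
verdict: not equivalent; witness: x=-6, y=-5


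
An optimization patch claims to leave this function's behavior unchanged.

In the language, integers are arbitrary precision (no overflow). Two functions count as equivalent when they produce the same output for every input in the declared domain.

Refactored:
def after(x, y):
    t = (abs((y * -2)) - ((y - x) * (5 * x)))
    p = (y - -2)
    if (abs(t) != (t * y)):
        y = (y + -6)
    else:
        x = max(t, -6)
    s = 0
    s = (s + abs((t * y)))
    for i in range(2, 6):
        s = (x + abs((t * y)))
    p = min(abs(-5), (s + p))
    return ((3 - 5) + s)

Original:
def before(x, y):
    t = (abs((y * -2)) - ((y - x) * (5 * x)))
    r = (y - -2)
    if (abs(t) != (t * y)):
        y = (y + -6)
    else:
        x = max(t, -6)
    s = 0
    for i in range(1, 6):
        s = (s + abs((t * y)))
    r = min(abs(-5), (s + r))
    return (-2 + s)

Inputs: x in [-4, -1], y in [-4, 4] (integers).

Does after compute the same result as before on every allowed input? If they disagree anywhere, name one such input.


These are not equivalent — on x=-4, y=-4 the outputs split (398 vs 74).
before: t=8, then r=-2, then (abs(t) != (t * y)) is true, then y=-10, then s=0, then (i=1), then s=80, then (i=2), then s=160, then (i=3), then s=240, then (i=4), then s=320, then (i=5), then s=400, then r=5, then returns 398
after: t=8, then p=-2, then (abs(t) != (t * y)) is true, then y=-10, then s=0, then s=80, then (i=2), then s=76, then (i=3), then s=76, then (i=4), then s=76, then (i=5), then s=76, then p=5, then returns 74
verdict: not equivalent; witness: x=-4, y=-4


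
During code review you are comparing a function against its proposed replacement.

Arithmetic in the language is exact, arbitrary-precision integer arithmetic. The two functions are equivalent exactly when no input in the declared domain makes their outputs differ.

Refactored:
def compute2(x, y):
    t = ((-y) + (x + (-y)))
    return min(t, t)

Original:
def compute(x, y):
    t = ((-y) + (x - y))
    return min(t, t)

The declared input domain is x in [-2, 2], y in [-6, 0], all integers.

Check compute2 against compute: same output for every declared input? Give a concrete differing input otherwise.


Differences: arithmetic usage differs — yet all 35 inputs agree.
verdict: equivalent


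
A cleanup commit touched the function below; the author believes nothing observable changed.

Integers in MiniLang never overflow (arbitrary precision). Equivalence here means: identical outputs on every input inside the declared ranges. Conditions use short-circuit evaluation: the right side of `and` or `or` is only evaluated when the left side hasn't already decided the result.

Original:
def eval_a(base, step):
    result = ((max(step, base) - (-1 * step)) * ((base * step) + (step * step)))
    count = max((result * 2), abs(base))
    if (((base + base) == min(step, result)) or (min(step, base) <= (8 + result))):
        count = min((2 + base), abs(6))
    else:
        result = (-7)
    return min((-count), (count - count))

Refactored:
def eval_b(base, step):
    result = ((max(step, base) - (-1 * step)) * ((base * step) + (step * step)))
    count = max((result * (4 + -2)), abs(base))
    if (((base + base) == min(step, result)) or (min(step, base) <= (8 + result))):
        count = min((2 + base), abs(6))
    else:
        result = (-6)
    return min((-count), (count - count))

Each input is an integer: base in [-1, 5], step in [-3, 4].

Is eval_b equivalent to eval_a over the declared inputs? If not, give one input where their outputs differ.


Equivalent. The one real change (`7` became `6`) has no effect anywhere in the declared ranges.
Checked all 56 inputs in the declared domain: the outputs agree on every one.
Spot check at base=3, step=-1 — eval_a: result becomes -4; next count becomes 3; next (((base + base) == min(step, result)) or (min(step, base) <= (8 + result))) evaluates to true; next count becomes 5; next final value -5. eval_b: result becomes -4; next count becomes 3; next (((base + base) == min(step, result)) or (min(step, base) <= (8 + result))) evaluates to true; next count becomes 5; next final value -5. Both give -5.
verdict: equivalent


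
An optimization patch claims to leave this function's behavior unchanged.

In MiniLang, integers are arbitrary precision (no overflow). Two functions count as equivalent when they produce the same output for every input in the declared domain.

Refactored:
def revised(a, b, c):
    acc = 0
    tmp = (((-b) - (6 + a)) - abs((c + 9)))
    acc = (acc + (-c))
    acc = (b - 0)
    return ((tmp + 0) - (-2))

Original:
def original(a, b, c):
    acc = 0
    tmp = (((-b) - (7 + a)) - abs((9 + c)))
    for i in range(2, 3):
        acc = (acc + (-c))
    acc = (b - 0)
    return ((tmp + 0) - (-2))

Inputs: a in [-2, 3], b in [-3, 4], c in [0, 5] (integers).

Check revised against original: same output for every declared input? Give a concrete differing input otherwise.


Consider the input a=-2, b=-3, c=0.
original: acc := 0 | tmp := -11 | iter i=2: | acc := 0 | acc := -3 | result -9
revised: acc := 0 | tmp := -10 | acc := 0 | acc := -3 | result -8
-9 != -8, so the rewrite changes behavior.
verdict: not equivalent; witness: a=-2, b=-3, c=0


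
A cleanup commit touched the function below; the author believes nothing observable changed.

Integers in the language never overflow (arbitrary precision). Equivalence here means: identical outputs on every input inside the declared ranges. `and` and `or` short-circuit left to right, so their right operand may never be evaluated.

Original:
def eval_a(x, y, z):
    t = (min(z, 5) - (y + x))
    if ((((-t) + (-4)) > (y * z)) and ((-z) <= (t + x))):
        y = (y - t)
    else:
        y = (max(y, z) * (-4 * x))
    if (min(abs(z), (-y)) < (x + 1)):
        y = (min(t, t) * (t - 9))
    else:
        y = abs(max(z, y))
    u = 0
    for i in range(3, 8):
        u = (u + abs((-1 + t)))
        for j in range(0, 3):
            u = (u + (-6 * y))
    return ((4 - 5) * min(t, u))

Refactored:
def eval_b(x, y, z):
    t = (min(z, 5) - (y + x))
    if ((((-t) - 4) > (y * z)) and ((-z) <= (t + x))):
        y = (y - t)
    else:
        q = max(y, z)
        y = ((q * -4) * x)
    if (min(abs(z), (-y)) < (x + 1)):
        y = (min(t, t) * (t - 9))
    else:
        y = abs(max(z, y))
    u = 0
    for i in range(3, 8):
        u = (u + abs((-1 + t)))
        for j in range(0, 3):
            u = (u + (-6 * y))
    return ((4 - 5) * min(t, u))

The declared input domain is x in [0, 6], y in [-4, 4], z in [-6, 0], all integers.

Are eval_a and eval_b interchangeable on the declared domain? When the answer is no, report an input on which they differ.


Equivalent — the differences include arithmetic usage differs; and statement counts differ; and local variable names differ, yet no declared input distinguishes the two.
Tracing x=4, y=-4, z=-1: eval_a: t becomes -1; next ((((-t) + (-4)) > (y * z)) and ((-z) <= (t + x))) evaluates to false; next y becomes 16; next (min(abs(z), (-y)) < (x + 1)) evaluates to true; next y becomes 10; next u becomes 0; next at i=3:; next u becomes 2; next at j=0:; next u becomes -58; next at j=1:; next u becomes -118; next at j=2:; next u becomes -178; next at i=4:; next u becomes -176; next at j=0:; next u becomes -236; next at j=1:; next u becomes -296; next at j=2:; next u becomes -356; next at i=5:; next u becomes -354; next at j=0:; next u becomes -414; next at j=1:; next u becomes -474; next at j=2:; next u becomes -534; next at i=6:; next u becomes -532; next at j=0:; next u becomes -592; next at j=1:; next u becomes -652; next at j=2:; next u becomes -712; next at i=7:; next u becomes -710; next at j=0:; next u becomes -770; next at j=1:; next u becomes -830; next at j=2:; next u becomes -890; next final value 890 | eval_b: t becomes -1; next ((((-t) - 4) > (y * z)) and ((-z) <= (t + x))) evaluates to false; next q becomes -1; next y becomes 16; next (min(abs(z), (-y)) < (x + 1)) evaluates to true; next y becomes 10; next u becomes 0; next at i=3:; next u becomes 2; next at j=0:; next u becomes -58; next at j=1:; next u becomes -118; next at j=2:; next u becomes -178; next at i=4:; next u becomes -176; next at j=0:; next u becomes -236; next at j=1:; next u becomes -296; next at j=2:; next u becomes -356; next at i=5:; next u becomes -354; next at j=0:; next u becomes -414; next at j=1:; next u becomes -474; next at j=2:; next u becomes -534; next at i=6:; next u becomes -532; next at j=0:; next u becomes -592; next at j=1:; next u becomes -652; next at j=2:; next u becomes -712; next at i=7:; next u becomes -710; next at j=0:; next u becomes -770; next at j=1:; next u becomes -830; next at j=2:; next u becomes -890; next final value 890 — matching result 890.
Every one of the 441 inputs gives matching results.
verdict: equivalent


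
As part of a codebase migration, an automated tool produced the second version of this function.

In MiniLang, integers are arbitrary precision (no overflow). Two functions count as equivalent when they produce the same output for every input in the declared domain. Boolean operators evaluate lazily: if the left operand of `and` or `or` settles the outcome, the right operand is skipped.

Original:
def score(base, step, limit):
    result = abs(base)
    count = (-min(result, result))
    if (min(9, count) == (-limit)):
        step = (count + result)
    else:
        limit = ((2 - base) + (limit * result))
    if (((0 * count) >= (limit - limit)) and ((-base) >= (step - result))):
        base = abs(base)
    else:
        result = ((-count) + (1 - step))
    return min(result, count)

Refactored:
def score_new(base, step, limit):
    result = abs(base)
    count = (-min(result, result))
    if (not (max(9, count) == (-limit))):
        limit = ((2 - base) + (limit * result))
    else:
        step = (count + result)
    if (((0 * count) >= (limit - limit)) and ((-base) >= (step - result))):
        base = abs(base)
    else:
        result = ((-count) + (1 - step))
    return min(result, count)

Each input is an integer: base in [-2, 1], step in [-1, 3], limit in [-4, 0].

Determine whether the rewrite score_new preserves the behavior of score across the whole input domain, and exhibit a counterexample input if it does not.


Run the pair on base=0, step=2, limit=0.
score: result becomes 0; next count becomes 0; next (min(9, count) == (-limit)) evaluates to true; next step becomes 0; next (((0 * count) >= (limit - limit)) and ((-base) >= (step - result))) evaluates to true; next base becomes 0; next final value 0
score_new: result becomes 0; next count becomes 0; next (not (max(9, count) == (-limit))) evaluates to true; next limit becomes 2; next (((0 * count) >= (limit - limit)) and ((-base) >= (step - result))) evaluates to false; next result becomes -1; next final value -1
0 and -1 differ, so these are not the same function on this domain.
verdict: not equivalent; witness: base=0, step=2, limit=0


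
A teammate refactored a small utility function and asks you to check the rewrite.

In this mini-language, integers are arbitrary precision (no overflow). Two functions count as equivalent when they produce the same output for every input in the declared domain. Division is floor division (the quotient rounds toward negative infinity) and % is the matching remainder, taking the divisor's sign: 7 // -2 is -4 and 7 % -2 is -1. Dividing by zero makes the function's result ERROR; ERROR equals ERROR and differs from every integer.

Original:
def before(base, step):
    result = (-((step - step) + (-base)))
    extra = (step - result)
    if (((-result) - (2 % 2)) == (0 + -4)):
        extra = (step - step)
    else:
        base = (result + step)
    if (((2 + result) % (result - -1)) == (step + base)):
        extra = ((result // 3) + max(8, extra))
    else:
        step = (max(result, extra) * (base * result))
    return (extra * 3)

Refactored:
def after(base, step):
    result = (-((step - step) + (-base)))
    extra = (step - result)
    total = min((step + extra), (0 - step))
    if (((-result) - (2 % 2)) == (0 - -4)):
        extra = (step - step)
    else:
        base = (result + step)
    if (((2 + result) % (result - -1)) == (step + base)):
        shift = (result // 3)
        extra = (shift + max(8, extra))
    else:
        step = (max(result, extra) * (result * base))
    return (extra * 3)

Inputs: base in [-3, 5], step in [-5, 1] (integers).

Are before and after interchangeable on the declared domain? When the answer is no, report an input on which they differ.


At base=4, step=-5: before gives 0, after gives -27.
verdict: not equivalent; witness: base=4, step=-5


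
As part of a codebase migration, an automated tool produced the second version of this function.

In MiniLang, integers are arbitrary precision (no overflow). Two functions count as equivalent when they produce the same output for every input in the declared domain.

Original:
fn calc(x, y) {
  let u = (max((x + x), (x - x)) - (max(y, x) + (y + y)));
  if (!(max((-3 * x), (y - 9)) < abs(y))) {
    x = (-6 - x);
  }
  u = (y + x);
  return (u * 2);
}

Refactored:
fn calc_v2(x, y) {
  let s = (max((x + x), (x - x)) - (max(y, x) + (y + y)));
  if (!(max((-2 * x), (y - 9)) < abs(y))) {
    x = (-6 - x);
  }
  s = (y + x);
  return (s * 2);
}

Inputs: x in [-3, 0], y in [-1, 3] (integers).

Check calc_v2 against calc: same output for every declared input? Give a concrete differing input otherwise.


The rewrite breaks on x=-1, y=3, where the results are -4 and 4.
calc: u becomes -9; next (!(max((-3 * x), (y - 9)) < abs(y))) evaluates to true; next x becomes -5; next u becomes -2; next final value -4
calc_v2: s becomes -9; next (!(max((-2 * x), (y - 9)) < abs(y))) evaluates to false; next s becomes 2; next final value 4
verdict: not equivalent; witness: x=-1, y=3


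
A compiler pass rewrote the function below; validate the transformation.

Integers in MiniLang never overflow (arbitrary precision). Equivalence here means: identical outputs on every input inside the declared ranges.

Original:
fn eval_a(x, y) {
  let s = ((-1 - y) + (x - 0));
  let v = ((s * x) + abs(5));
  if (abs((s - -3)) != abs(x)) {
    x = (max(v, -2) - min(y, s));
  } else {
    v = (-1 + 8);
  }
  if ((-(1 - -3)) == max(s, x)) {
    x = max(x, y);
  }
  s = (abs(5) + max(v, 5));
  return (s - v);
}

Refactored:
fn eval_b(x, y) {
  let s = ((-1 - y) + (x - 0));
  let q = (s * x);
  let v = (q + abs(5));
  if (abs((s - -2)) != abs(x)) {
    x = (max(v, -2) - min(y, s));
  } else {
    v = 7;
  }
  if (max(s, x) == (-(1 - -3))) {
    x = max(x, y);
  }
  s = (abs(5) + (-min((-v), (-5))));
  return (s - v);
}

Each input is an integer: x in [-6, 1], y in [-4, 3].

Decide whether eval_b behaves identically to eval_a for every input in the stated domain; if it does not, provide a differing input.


These are not equivalent — on x=1, y=1 the outputs split (6 vs 5).
eval_a: s := -1 | v := 4 | (abs((s - -3)) != abs(x)): true | x := 5 | ((-(1 - -3)) == max(s, x)): false | s := 10 | result 6
eval_b: s := -1 | q := -1 | v := 4 | (abs((s - -2)) != abs(x)): false | v := 7 | (max(s, x) == (-(1 - -3))): false | s := 12 | result 5
verdict: not equivalent; witness: x=1, y=1


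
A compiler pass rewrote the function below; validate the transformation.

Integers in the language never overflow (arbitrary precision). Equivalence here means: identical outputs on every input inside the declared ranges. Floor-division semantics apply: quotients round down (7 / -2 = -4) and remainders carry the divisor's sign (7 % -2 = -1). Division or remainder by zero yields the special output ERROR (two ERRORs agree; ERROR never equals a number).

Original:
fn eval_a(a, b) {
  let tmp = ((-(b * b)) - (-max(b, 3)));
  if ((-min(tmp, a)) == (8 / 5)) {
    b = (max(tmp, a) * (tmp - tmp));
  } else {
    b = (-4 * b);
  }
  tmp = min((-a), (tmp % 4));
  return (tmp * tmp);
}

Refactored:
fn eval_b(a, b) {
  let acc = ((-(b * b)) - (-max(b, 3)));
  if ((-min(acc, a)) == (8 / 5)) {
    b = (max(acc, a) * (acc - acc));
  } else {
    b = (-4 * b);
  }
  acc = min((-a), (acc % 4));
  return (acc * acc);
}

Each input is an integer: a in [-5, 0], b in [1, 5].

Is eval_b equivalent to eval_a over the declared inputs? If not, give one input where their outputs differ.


Behavior is preserved: although local variable names differ, the outputs never diverge.
One worked example (a=0, b=5) — eval_a: tmp=-20, then ((-min(tmp, a)) == (8 / 5)) is false, then b=-20, then tmp=0, then returns 0; eval_b: acc=-20, then ((-min(acc, a)) == (8 / 5)) is false, then b=-20, then acc=0, then returns 0; agreement on 0.
Every one of the 30 inputs gives matching results.
verdict: equivalent


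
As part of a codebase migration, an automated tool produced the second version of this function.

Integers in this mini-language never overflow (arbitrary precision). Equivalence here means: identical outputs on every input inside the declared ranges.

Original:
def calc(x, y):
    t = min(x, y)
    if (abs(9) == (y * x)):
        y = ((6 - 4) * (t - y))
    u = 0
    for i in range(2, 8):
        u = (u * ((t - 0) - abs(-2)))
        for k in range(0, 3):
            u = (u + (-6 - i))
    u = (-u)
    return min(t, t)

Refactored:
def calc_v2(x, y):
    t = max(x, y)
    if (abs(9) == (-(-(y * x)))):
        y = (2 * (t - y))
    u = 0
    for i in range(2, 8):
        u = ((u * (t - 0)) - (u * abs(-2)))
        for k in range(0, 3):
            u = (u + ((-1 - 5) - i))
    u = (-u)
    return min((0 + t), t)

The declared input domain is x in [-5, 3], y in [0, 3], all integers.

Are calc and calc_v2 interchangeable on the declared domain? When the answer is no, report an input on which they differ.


Try x=-5, y=0.
calc: t := -5 | (abs(9) == (y * x)): false | u := 0 | iter i=2: | u := 0 | iter k=0: | u := -8 | iter k=1: | u := -16 | iter k=2: | u := -24 | iter i=3: | u := 168 | iter k=0: | u := 159 | iter k=1: | u := 150 | iter k=2: | u := 141 | iter i=4: | u := -987 | iter k=0: | u := -997 | iter k=1: | u := -1007 | iter k=2: | u := -1017 | iter i=5: | u := 7119 | iter k=0: | u := 7108 | iter k=1: | u := 7097 | iter k=2: | u := 7086 | iter i=6: | u := -49602 | iter k=0: | u := -49614 | iter k=1: | u := -49626 | iter k=2: | u := -49638 | iter i=7: | u := 347466 | iter k=0: | u := 347453 | iter k=1: | u := 347440 | iter k=2: | u := 347427 | u := -347427 | result -5
calc_v2: t := 0 | (abs(9) == (-(-(y * x)))): false | u := 0 | iter i=2: | u := 0 | iter k=0: | u := -8 | iter k=1: | u := -16 | iter k=2: | u := -24 | iter i=3: | u := 48 | iter k=0: | u := 39 | iter k=1: | u := 30 | iter k=2: | u := 21 | iter i=4: | u := -42 | iter k=0: | u := -52 | iter k=1: | u := -62 | iter k=2: | u := -72 | iter i=5: | u := 144 | iter k=0: | u := 133 | iter k=1: | u := 122 | iter k=2: | u := 111 | iter i=6: | u := -222 | iter k=0: | u := -234 | iter k=1: | u := -246 | iter k=2: | u := -258 | iter i=7: | u := 516 | iter k=0: | u := 503 | iter k=1: | u := 490 | iter k=2: | u := 477 | u := -477 | result 0
-5 != 0, so the rewrite changes behavior.
verdict: not equivalent; witness: x=-5, y=0
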